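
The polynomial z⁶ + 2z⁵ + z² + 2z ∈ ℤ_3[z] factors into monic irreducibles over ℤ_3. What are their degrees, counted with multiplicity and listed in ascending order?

1, 1, 2, 2

Write g(z) = z⁶ + 2z⁵ + z² + 2z.
Roots in ℤ_3: g(0) = 0 → root; g(1) = 0 → root; g(2) = 1.
Linear factors from roots: (z), (z + 2).
Complete factorization: g(z) = (z)·(z + 2)·(z² + z + 2)·(z² + 2z + 2).
Factor degrees with multiplicity: 1 + 1 + 2 + 2 = 6.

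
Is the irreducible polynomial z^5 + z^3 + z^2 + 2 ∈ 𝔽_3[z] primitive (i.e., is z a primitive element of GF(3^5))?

No

Write f(z) = z^5 + z^3 + z^2 + 2.
|GF(3^5)^×| = 3^5 − 1 = 242. Prime factorization: 242 = 2·11^2.
f is primitive ⇔ z has order 242 in GF(3)[z]/(f), i.e. z^(242/q) ≠ 1 for each prime q | 242.
z^(121) mod f = 1
z^(22) mod f = z^4 + 2z^2 + 2z + 2.
Since z^(121) = 1, the order of z divides 121 < 242; not primitive.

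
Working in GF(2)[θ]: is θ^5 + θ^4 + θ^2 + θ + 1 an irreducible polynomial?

Yes

Write m(θ) = θ^5 + θ^4 + θ^2 + θ + 1.
Check for roots in GF(2): m(0) = 1; m(1) = 1.
No roots, so no linear factors.
Monic irreducibles of degree 2 over GF(2): θ^2 + θ + 1.
None of them divide m (all give nonzero remainder).
No irreducible factor of degree ≤ 2 exists, so m is irreducible over GF(2).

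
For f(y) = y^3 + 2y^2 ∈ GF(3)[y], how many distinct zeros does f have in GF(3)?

Evaluate at each of the 3 elements of GF(3):
f(0) = 0 → root; f(1) = 0 → root; f(2) = 1.
Roots: {0, 1}.

2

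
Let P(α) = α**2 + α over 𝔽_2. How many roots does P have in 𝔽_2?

Evaluate at each of the 2 elements of 𝔽_2:
P(0) = 0 → root; P(1) = 0 → root.
Roots: {0, 1}.

2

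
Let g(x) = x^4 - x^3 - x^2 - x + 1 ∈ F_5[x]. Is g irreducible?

Yes

Check for roots in F_5: g(0) = 1; g(1) = 4; g(2) = 3; g(3) = 3; g(4) = 3.
No roots, so no linear factors.
Degree-2 irreducible divisors: test the 10 monic irreducibles of degree 2 over GF(5).
None of them divide g (all give nonzero remainder).
No irreducible factor of degree ≤ 2 exists, so g is irreducible over GF(5).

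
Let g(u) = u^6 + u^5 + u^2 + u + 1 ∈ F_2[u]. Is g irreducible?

Check for roots in F_2: g(0) = 1; g(1) = 1.
No roots, so no linear factors.
Monic irreducibles of degree 2 over GF(2): u^2 + u + 1.
None of them divide g (all give nonzero remainder).
Monic irreducibles of degree 3 over GF(2): u^3 + u + 1, u^3 + u^2 + 1.
None of them divide g (all give nonzero remainder).
No irreducible factor of degree ≤ 3 exists, so g is irreducible over GF(2).

Yes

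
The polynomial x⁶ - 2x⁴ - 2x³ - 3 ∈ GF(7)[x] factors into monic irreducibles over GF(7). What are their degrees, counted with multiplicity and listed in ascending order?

Write f(x) = x⁶ - 2x⁴ - 2x³ - 3.
Complete factorization: f(x) = (x⁶ - 2x⁴ - 2x³ - 3).
Factor degrees with multiplicity: 6 = 6.

6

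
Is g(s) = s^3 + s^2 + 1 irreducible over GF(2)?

Check for roots in GF(2): g(0) = 1; g(1) = 1.
No roots. A degree-3 polynomial over a field with no linear factor is irreducible.

Yes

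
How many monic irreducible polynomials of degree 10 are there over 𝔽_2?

99

By the necklace-counting formula, N_2(10) = (1/10) Σ_{d|10} μ(10/d)·2^d.
Divisors of 10: 1, 2, 5, 10; μ(10/d) for each: 1, -1, -1, 1.
Σ = 2^1 − 2^2 − 2^5 + 2^10 = 990.
N = 990/10 = 99.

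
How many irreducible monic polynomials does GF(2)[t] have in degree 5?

The number of monic irreducibles of degree 5 over GF(2) is (1/5)·Σ_{d∣5} μ(5/d) 2^d.
Divisors of 5: 1, 5; μ(5/d) for each: -1, 1.
Σ = − 2^1 + 2^5 = 30.
N = 30/5 = 6.

6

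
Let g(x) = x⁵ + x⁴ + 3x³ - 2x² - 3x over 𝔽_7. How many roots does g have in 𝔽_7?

Evaluate at each of the 7 elements of 𝔽_7:
g(0) = 0 → root; g(1) = 0 → root; g(2) = 2; g(3) = 0 → root; g(4) = 0 → root; g(5) = 0 → root; g(6) = 5.
Roots: {0, 1, 3, 4, 5}.

5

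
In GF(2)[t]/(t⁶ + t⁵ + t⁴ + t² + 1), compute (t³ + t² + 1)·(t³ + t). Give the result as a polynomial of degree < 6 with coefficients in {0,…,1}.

t^2 + t + 1

Multiply in GF(2)[t]: (t³ + t² + 1)·(t³ + t) = t⁶ + t⁵ + t⁴ + t.
Reduce using t⁶ ≡ t⁵ + t⁴ + t² + 1 (mod t⁶ + t⁵ + t⁴ + t² + 1).
Reduced: t² + t + 1.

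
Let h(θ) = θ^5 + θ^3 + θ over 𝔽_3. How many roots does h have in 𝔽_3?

3

Evaluate at each of the 3 elements of 𝔽_3:
h(0) = 0 → root; h(1) = 0 → root; h(2) = 0 → root.
Roots: {0, 1, 2}.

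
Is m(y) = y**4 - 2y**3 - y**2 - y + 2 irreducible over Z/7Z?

Check for roots in Z/7Z: m(0) = 2; m(1) = 6; m(2) = 3; m(3) = 3; m(4) = 5; m(5) = 4; m(6) = 5.
No roots, so no linear factors.
Degree-2 irreducible divisors: test the 21 monic irreducibles of degree 2 over GF(7).
None of them divide m (all give nonzero remainder).
No irreducible factor of degree ≤ 2 exists, so m is irreducible over GF(7).

Yes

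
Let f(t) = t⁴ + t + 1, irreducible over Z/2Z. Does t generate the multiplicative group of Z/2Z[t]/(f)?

|GF(2^4)^×| = 2^4 − 1 = 15. Prime factorization: 15 = 3·5.
f is primitive ⇔ t has order 15 in GF(2)[t]/(f), i.e. t^(15/q) ≠ 1 for each prime q | 15.
t^(5) mod f = t² + t.
t^(3) mod f = t³.
None equal 1, so t has full order 15; f is primitive.

Yes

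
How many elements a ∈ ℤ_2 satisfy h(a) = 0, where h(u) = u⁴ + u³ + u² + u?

2

Evaluate at each of the 2 elements of ℤ_2:
h(0) = 0 → root; h(1) = 0 → root.
Roots: {0, 1}.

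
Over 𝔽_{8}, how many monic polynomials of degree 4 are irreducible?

1008

x^(8^4) − x is the product of all monic irreducibles of degree dividing 4; Möbius inversion gives N = (1/4) Σ μ(4/d)·8^d.
Divisors of 4: 1, 2, 4; μ(4/d) for each: 0, -1, 1.
Σ = − 8^2 + 8^4 = 4032.
N = 4032/4 = 1008.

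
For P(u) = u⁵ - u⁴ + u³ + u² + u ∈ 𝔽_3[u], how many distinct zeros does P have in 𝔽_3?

Evaluate at each of the 3 elements of 𝔽_3:
P(0) = 0 → root; P(1) = 0 → root; P(2) = 0 → root.
Roots: {0, 1, 2}.

3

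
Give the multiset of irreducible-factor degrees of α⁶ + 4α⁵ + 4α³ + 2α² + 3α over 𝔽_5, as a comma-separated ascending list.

Write f(α) = α⁶ + 4α⁵ + 4α³ + 2α² + 3α.
Roots in 𝔽_5: f(0) = 0 → root; f(1) = 4; f(2) = 3; f(3) = 1; f(4) = 2.
Linear factors from roots: (α).
Complete factorization: f(α) = (α)·(α² + 2α + 4)·(α³ + 2α² + 2α + 2).
Factor degrees with multiplicity: 1 + 2 + 3 = 6.

1, 2, 3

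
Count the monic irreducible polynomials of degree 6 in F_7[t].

The number of monic irreducibles of degree 6 over GF(7) is (1/6)·Σ_{d∣6} μ(6/d) 7^d.
Divisors of 6: 1, 2, 3, 6; μ(6/d) for each: 1, -1, -1, 1.
Σ = 7^1 − 7^2 − 7^3 + 7^6 = 117264.
N = 117264/6 = 19544.

19544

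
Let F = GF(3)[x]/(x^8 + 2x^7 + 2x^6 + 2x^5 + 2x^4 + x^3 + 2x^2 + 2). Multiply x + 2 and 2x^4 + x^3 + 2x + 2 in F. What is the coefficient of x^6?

0

Multiply in GF(3)[x]: (x + 2)·(2x^4 + x^3 + 2x + 2) = 2x^5 + 2x^4 + 2x^3 + 2x^2 + 1.
Reduced: 2x^5 + 2x^4 + 2x^3 + 2x^2 + 1.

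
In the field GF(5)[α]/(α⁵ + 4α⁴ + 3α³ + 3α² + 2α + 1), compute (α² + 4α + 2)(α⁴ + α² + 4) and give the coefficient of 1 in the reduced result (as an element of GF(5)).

Multiply in GF(5)[α]: (α² + 4α + 2)·(α⁴ + α² + 4) = α⁶ + 4α⁵ + 3α⁴ + 4α³ + α² + α + 3.
Reduce using α⁵ ≡ α⁴ + 2α³ + 2α² + 3α + 4 (mod α⁵ + 4α⁴ + 3α³ + 3α² + 2α + 1).
Reduced: α³ + 4α² + 3.

3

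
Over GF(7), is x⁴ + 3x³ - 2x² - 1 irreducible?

Write h(x) = x⁴ + 3x³ - 2x² - 1.
Check for roots in GF(7): h(0) = 6; h(1) = 1; h(2) = 3; h(3) = 3; h(4) = 2; h(5) = 4; h(6) = 2.
No roots, so no linear factors.
Degree-2 irreducible divisors: test the 21 monic irreducibles of degree 2 over GF(7).
None of them divide h (all give nonzero remainder).
No irreducible factor of degree ≤ 2 exists, so h is irreducible over GF(7).

Yes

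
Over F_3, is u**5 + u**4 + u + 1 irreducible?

Write h(u) = u**5 + u**4 + u + 1.
Check for roots in F_3: h(0) = 1; h(1) = 1; h(2) = 0 → root.
h(2) = 0, so (u − 2) divides h(u); h is reducible.

No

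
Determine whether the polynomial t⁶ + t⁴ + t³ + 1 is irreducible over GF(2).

No

Write h(t) = t⁶ + t⁴ + t³ + 1.
Check for roots in GF(2): h(0) = 1; h(1) = 0 → root.
h(1) = 0, so (t − 1) divides h(t); h is reducible.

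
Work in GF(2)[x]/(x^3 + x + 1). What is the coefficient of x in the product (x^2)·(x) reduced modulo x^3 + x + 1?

1

Multiply in GF(2)[x]: (x^2)·(x) = x^3.
Reduce using x^3 ≡ x + 1 (mod x^3 + x + 1).
Reduced: x + 1.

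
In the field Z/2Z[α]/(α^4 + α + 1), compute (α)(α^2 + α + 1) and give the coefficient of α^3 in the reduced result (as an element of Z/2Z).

Multiply in Z/2Z[α]: (α)·(α^2 + α + 1) = α^3 + α^2 + α.
Reduced: α^3 + α^2 + α.

1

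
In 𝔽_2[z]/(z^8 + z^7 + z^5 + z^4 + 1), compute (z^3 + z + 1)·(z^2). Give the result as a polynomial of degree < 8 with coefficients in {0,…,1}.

z^5 + z^3 + z^2

Multiply in 𝔽_2[z]: (z^3 + z + 1)·(z^2) = z^5 + z^3 + z^2.
Reduced: z^5 + z^3 + z^2.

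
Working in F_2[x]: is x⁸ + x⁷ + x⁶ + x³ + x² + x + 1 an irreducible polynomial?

Write m(x) = x⁸ + x⁷ + x⁶ + x³ + x² + x + 1.
Check for roots in F_2: m(0) = 1; m(1) = 1.
No roots, so no linear factors.
Monic irreducibles of degree 2 over GF(2): x² + x + 1.
None of them divide m (all give nonzero remainder).
Monic irreducibles of degree 3 over GF(2): x³ + x + 1, x³ + x² + 1.
None of them divide m (all give nonzero remainder).
Monic irreducibles of degree 4 over GF(2): x⁴ + x + 1, x⁴ + x³ + 1, x⁴ + x³ + x² + x + 1.
None of them divide m (all give nonzero remainder).
No irreducible factor of degree ≤ 4 exists, so m is irreducible over GF(2).

Yes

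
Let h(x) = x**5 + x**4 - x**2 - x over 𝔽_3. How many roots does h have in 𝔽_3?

Evaluate at each of the 3 elements of 𝔽_3:
h(0) = 0 → root; h(1) = 0 → root; h(2) = 0 → root.
Roots: {0, 1, 2}.

3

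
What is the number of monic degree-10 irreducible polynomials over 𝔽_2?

99

By the necklace-counting formula, N_2(10) = (1/10) Σ_{d|10} μ(10/d)·2^d.
Divisors of 10: 1, 2, 5, 10; μ(10/d) for each: 1, -1, -1, 1.
Σ = 2^1 − 2^2 − 2^5 + 2^10 = 990.
N = 990/10 = 99.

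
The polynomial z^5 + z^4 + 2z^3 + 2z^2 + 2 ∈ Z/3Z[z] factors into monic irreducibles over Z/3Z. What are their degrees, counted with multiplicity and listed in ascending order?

Write h(z) = z^5 + z^4 + 2z^3 + 2z^2 + 2.
Roots in Z/3Z: h(0) = 2; h(1) = 2; h(2) = 2.
Complete factorization: h(z) = (z^5 + z^4 + 2z^3 + 2z^2 + 2).
Factor degrees with multiplicity: 5 = 5.

5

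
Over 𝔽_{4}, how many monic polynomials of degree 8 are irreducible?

8160

x^(4^8) − x is the product of all monic irreducibles of degree dividing 8; Möbius inversion gives N = (1/8) Σ μ(8/d)·4^d.
Divisors of 8: 1, 2, 4, 8; μ(8/d) for each: 0, 0, -1, 1.
Σ = − 4^4 + 4^8 = 65280.
N = 65280/8 = 8160.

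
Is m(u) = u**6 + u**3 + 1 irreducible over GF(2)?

Check for roots in GF(2): m(0) = 1; m(1) = 1.
No roots, so no linear factors.
Monic irreducibles of degree 2 over GF(2): u**2 + u + 1.
None of them divide m (all give nonzero remainder).
Monic irreducibles of degree 3 over GF(2): u**3 + u + 1, u**3 + u**2 + 1.
None of them divide m (all give nonzero remainder).
No irreducible factor of degree ≤ 3 exists, so m is irreducible over GF(2).

Yes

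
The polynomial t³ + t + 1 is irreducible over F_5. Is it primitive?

No

Write f(t) = t³ + t + 1.
|GF(5^3)^×| = 5^3 − 1 = 124. Prime factorization: 124 = 2^2·31.
f is primitive ⇔ t has order 124 in GF(5)[t]/(f), i.e. t^(124/q) ≠ 1 for each prime q | 124.
t^(62) mod f = 1
t^(4) mod f = 4t² + 4t.
Since t^(62) = 1, the order of t divides 62 < 124; not primitive.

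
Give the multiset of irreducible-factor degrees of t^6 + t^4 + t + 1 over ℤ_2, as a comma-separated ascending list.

1, 2, 3

Write h(t) = t^6 + t^4 + t + 1.
Roots in ℤ_2: h(0) = 1; h(1) = 0 → root.
Linear factors from roots: (t + 1).
Complete factorization: h(t) = (t + 1)·(t^2 + t + 1)·(t^3 + t + 1).
Factor degrees with multiplicity: 1 + 2 + 3 = 6.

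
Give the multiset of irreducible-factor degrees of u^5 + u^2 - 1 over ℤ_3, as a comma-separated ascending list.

2, 3

Write g(u) = u^5 + u^2 - 1.
Roots in ℤ_3: g(0) = 2; g(1) = 1; g(2) = 2.
Complete factorization: g(u) = (u^2 - u - 1)·(u^3 + u^2 - u + 1).
Factor degrees with multiplicity: 2 + 3 = 5.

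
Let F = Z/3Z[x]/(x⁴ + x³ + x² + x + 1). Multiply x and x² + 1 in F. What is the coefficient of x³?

Multiply in Z/3Z[x]: (x)·(x² + 1) = x³ + x.
Reduced: x³ + x.

1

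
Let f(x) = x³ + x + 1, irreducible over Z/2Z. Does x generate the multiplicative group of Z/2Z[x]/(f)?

|GF(2^3)^×| = 2^3 − 1 = 7. Prime factorization: 7 = 7.
f is primitive ⇔ x has order 7 in GF(2)[x]/(f), i.e. x^(7/q) ≠ 1 for each prime q | 7.
x^(1) mod f = x.
None equal 1, so x has full order 7; f is primitive.

Yes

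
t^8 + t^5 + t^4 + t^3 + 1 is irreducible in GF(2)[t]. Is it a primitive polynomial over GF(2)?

No

Write f(t) = t^8 + t^5 + t^4 + t^3 + 1.
|GF(2^8)^×| = 2^8 − 1 = 255. Prime factorization: 255 = 3·5·17.
f is primitive ⇔ t has order 255 in GF(2)[t]/(f), i.e. t^(255/q) ≠ 1 for each prime q | 255.
t^(85) mod f = 1
t^(51) mod f = 1
t^(15) mod f = t^6 + t^3 + t^2 + t.
Since t^(85) = 1, the order of t divides 85 < 255; not primitive.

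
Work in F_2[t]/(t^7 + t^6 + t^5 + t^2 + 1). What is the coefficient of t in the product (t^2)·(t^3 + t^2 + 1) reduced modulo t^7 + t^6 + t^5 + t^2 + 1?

0

Multiply in F_2[t]: (t^2)·(t^3 + t^2 + 1) = t^5 + t^4 + t^2.
Reduced: t^5 + t^4 + t^2.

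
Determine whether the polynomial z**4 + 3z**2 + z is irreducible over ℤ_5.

No

Write m(z) = z**4 + 3z**2 + z.
Check for roots in ℤ_5: m(0) = 0 → root; m(1) = 0 → root; m(2) = 0 → root; m(3) = 1; m(4) = 3.
m(0) = 0, so (z) divides m(z); m is reducible.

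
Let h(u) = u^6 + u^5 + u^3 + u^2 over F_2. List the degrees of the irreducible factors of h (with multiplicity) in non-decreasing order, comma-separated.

1, 1, 1, 1, 2

Roots in F_2: h(0) = 0 → root; h(1) = 0 → root.
Linear factors from roots: (u), (u + 1).
Complete factorization: h(u) = (u)^2·(u + 1)^2·(u^2 + u + 1).
Factor degrees with multiplicity: 1 + 1 + 1 + 1 + 2 = 6.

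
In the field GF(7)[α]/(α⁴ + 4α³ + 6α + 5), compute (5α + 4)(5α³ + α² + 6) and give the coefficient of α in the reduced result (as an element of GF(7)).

Multiply in GF(7)[α]: (5α + 4)·(5α³ + α² + 6) = 4α⁴ + 4α³ + 4α² + 2α + 3.
Reduce using α⁴ ≡ 3α³ + α + 2 (mod α⁴ + 4α³ + 6α + 5).
Reduced: 2α³ + 4α² + 6α + 4.

6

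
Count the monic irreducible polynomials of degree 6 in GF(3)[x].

116

x^(3^6) − x is the product of all monic irreducibles of degree dividing 6; Möbius inversion gives N = (1/6) Σ μ(6/d)·3^d.
Divisors of 6: 1, 2, 3, 6; μ(6/d) for each: 1, -1, -1, 1.
Σ = 3^1 − 3^2 − 3^3 + 3^6 = 696.
N = 696/6 = 116.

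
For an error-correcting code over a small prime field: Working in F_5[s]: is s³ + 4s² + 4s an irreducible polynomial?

No

Write P(s) = s³ + 4s² + 4s.
Check for roots in F_5: P(0) = 0 → root; P(1) = 4; P(2) = 2; P(3) = 0 → root; P(4) = 4.
P(0) = 0, so (s) divides P(s); P is reducible.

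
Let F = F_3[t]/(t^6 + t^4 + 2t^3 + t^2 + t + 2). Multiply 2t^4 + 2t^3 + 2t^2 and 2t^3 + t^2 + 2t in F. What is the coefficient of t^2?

2

Multiply in F_3[t]: (2t^4 + 2t^3 + 2t^2)·(2t^3 + t^2 + 2t) = t^7 + t^5 + t^3.
Reduce using t^6 ≡ 2t^4 + t^3 + 2t^2 + 2t + 1 (mod t^6 + t^4 + 2t^3 + t^2 + t + 2).
Reduced: t^4 + 2t^2 + t.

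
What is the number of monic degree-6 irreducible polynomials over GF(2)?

Gauss's count: N_{2}(6) = (1/6) Σ_{d|6} μ(6/d)·2^d.
Divisors of 6: 1, 2, 3, 6; μ(6/d) for each: 1, -1, -1, 1.
Σ = 2^1 − 2^2 − 2^3 + 2^6 = 54.
N = 54/6 = 9.

9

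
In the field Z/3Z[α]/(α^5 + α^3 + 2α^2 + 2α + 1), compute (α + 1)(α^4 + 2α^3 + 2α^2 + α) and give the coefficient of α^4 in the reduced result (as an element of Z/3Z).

Multiply in Z/3Z[α]: (α + 1)·(α^4 + 2α^3 + 2α^2 + α) = α^5 + α^3 + α.
Reduce using α^5 ≡ 2α^3 + α^2 + α + 2 (mod α^5 + α^3 + 2α^2 + 2α + 1).
Reduced: α^2 + 2α + 2.

0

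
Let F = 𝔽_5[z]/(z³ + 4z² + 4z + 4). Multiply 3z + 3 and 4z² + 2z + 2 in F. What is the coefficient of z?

Multiply in 𝔽_5[z]: (3z + 3)·(4z² + 2z + 2) = 2z³ + 3z² + 2z + 1.
Reduce using z³ ≡ z² + z + 1 (mod z³ + 4z² + 4z + 4).
Reduced: 4z + 3.

4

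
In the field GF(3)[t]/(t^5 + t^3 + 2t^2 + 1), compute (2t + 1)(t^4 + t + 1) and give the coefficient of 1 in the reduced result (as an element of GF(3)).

Multiply in GF(3)[t]: (2t + 1)·(t^4 + t + 1) = 2t^5 + t^4 + 2t^2 + 1.
Reduce using t^5 ≡ 2t^3 + t^2 + 2 (mod t^5 + t^3 + 2t^2 + 1).
Reduced: t^4 + t^3 + t^2 + 2.

2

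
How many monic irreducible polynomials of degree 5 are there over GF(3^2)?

x^(9^5) − x is the product of all monic irreducibles of degree dividing 5; Möbius inversion gives N = (1/5) Σ μ(5/d)·9^d.
Divisors of 5: 1, 5; μ(5/d) for each: -1, 1.
Σ = − 9^1 + 9^5 = 59040.
N = 59040/5 = 11808.

11808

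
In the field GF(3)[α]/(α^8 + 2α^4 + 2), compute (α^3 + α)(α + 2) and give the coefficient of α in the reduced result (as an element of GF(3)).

Multiply in GF(3)[α]: (α^3 + α)·(α + 2) = α^4 + 2α^3 + α^2 + 2α.
Reduced: α^4 + 2α^3 + α^2 + 2α.

2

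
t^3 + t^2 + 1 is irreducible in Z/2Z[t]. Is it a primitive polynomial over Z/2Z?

Yes

Write f(t) = t^3 + t^2 + 1.
|GF(2^3)^×| = 2^3 − 1 = 7. Prime factorization: 7 = 7.
f is primitive ⇔ t has order 7 in GF(2)[t]/(f), i.e. t^(7/q) ≠ 1 for each prime q | 7.
t^(1) mod f = t.
None equal 1, so t has full order 7; f is primitive.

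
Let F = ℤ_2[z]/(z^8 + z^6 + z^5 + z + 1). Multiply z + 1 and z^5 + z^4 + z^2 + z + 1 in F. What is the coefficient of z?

Multiply in ℤ_2[z]: (z + 1)·(z^5 + z^4 + z^2 + z + 1) = z^6 + z^4 + z^3 + 1.
Reduced: z^6 + z^4 + z^3 + 1.

0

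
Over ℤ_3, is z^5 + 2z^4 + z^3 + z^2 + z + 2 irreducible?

Yes

Write g(z) = z^5 + 2z^4 + z^3 + z^2 + z + 2.
Check for roots in ℤ_3: g(0) = 2; g(1) = 2; g(2) = 2.
No roots, so no linear factors.
Monic irreducibles of degree 2 over GF(3): z^2 + 1, z^2 + z + 2, z^2 + 2z + 2.
None of them divide g (all give nonzero remainder).
No irreducible factor of degree ≤ 2 exists, so g is irreducible over GF(3).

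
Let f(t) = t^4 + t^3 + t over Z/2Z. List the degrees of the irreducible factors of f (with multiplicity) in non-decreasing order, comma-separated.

Roots in Z/2Z: f(0) = 0 → root; f(1) = 1.
Linear factors from roots: (t).
Complete factorization: f(t) = (t)·(t^3 + t^2 + 1).
Factor degrees with multiplicity: 1 + 3 = 4.

1, 3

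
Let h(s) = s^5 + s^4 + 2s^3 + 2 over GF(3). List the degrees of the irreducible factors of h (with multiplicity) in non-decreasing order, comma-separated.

1, 1, 1, 2

Roots in GF(3): h(0) = 2; h(1) = 0 → root; h(2) = 0 → root.
Linear factors from roots: (s + 2), (s + 1).
Complete factorization: h(s) = (s + 1)·(s + 2)^2·(s^2 + 2s + 2).
Factor degrees with multiplicity: 1 + 1 + 1 + 2 = 5.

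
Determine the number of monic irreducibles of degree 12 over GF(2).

335

The number of monic irreducibles of degree 12 over GF(2) is (1/12)·Σ_{d∣12} μ(12/d) 2^d.
Divisors of 12: 1, 2, 3, 4, 6, 12; μ(12/d) for each: 0, 1, 0, -1, -1, 1.
Σ = 2^2 − 2^4 − 2^6 + 2^12 = 4020.
N = 4020/12 = 335.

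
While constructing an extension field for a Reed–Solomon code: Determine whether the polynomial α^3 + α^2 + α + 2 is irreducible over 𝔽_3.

Write f(α) = α^3 + α^2 + α + 2.
Check for roots in 𝔽_3: f(0) = 2; f(1) = 2; f(2) = 1.
No roots. A degree-3 polynomial over a field with no linear factor is irreducible.

Yes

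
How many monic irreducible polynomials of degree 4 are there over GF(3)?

By the necklace-counting formula, N_3(4) = (1/4) Σ_{d|4} μ(4/d)·3^d.
Divisors of 4: 1, 2, 4; μ(4/d) for each: 0, -1, 1.
Σ = − 3^2 + 3^4 = 72.
N = 72/4 = 18.

18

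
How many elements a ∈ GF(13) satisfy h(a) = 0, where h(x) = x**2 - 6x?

Evaluate at each of the 13 elements of GF(13):
h(0) = 0 → root; h(1) = 8; h(2) = 5; h(3) = 4; h(4) = 5; h(5) = 8; h(6) = 0 → root; h(7) = 7; h(8) = 3; h(9) = 1; h(10) = 1; h(11) = 3; h(12) = 7.
Roots: {0, 6}.

2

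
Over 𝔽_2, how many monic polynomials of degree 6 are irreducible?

By the necklace-counting formula, N_2(6) = (1/6) Σ_{d|6} μ(6/d)·2^d.
Divisors of 6: 1, 2, 3, 6; μ(6/d) for each: 1, -1, -1, 1.
Σ = 2^1 − 2^2 − 2^3 + 2^6 = 54.
N = 54/6 = 9.

9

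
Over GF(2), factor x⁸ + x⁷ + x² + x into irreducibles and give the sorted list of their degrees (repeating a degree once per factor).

1, 1, 1, 1, 2, 2

Write h(x) = x⁸ + x⁷ + x² + x.
Roots in GF(2): h(0) = 0 → root; h(1) = 0 → root.
Linear factors from roots: (x), (x + 1).
Complete factorization: h(x) = (x)·(x + 1)^3·(x² + x + 1)^2.
Factor degrees with multiplicity: 1 + 1 + 1 + 1 + 2 + 2 = 8.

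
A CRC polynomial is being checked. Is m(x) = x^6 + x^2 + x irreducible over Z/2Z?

Check for roots in Z/2Z: m(0) = 0 → root; m(1) = 1.
m(0) = 0, so (x) divides m(x); m is reducible.

No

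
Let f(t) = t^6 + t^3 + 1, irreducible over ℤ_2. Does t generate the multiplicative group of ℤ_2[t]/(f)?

|GF(2^6)^×| = 2^6 − 1 = 63. Prime factorization: 63 = 3^2·7.
f is primitive ⇔ t has order 63 in GF(2)[t]/(f), i.e. t^(63/q) ≠ 1 for each prime q | 63.
t^(21) mod f = t^3.
t^(9) mod f = 1
Since t^(9) = 1, the order of t divides 9 < 63; not primitive.

No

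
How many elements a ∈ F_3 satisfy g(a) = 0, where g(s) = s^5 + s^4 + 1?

Evaluate at each of the 3 elements of F_3:
g(0) = 1; g(1) = 0 → root; g(2) = 1.
Roots: {1}.

1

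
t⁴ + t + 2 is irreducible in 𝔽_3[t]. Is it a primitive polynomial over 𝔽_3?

Yes

Write f(t) = t⁴ + t + 2.
|GF(3^4)^×| = 3^4 − 1 = 80. Prime factorization: 80 = 2^4·5.
f is primitive ⇔ t has order 80 in GF(3)[t]/(f), i.e. t^(80/q) ≠ 1 for each prime q | 80.
t^(40) mod f = 2.
t^(16) mod f = 2t³ + t + 2.
None equal 1, so t has full order 80; f is primitive.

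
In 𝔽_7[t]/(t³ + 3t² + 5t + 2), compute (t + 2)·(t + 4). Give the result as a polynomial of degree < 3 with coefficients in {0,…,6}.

Multiply in 𝔽_7[t]: (t + 2)·(t + 4) = t² + 6t + 1.
Reduced: t² + 6t + 1.

t^2 + 6t + 1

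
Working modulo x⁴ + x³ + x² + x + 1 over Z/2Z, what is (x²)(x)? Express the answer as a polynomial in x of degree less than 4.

Multiply in Z/2Z[x]: (x²)·(x) = x³.
Reduced: x³.

x^3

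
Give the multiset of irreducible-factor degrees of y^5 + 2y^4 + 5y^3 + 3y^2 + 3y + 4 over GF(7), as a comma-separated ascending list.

Write f(y) = y^5 + 2y^4 + 5y^3 + 3y^2 + 3y + 4.
Linear factors from roots: (y + 5), (y + 1).
Complete factorization: f(y) = (y + 1)·(y + 5)·(y^3 + 3y^2 + 3y + 5).
Factor degrees with multiplicity: 1 + 1 + 3 = 5.

1, 1, 3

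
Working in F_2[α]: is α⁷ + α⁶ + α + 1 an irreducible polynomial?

No

Write h(α) = α⁷ + α⁶ + α + 1.
Check for roots in F_2: h(0) = 1; h(1) = 0 → root.
h(1) = 0, so (α − 1) divides h(α); h is reducible.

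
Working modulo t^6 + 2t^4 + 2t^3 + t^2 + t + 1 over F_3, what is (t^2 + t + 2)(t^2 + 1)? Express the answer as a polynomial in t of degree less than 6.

Multiply in F_3[t]: (t^2 + t + 2)·(t^2 + 1) = t^4 + t^3 + t + 2.
Reduced: t^4 + t^3 + t + 2.

t^4 + t^3 + t + 2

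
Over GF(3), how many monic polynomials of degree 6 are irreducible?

116

By the necklace-counting formula, N_3(6) = (1/6) Σ_{d|6} μ(6/d)·3^d.
Divisors of 6: 1, 2, 3, 6; μ(6/d) for each: 1, -1, -1, 1.
Σ = 3^1 − 3^2 − 3^3 + 3^6 = 696.
N = 696/6 = 116.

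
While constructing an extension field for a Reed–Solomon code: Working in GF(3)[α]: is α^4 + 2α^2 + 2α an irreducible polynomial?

Write m(α) = α^4 + 2α^2 + 2α.
Check for roots in GF(3): m(0) = 0 → root; m(1) = 2; m(2) = 1.
m(0) = 0, so (α) divides m(α); m is reducible.

No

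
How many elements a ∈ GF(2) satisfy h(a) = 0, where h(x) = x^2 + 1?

1

Evaluate at each of the 2 elements of GF(2):
h(0) = 1; h(1) = 0 → root.
Roots: {1}.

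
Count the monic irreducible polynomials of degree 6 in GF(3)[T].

By the necklace-counting formula, N_3(6) = (1/6) Σ_{d|6} μ(6/d)·3^d.
Divisors of 6: 1, 2, 3, 6; μ(6/d) for each: 1, -1, -1, 1.
Σ = 3^1 − 3^2 − 3^3 + 3^6 = 696.
N = 696/6 = 116.

116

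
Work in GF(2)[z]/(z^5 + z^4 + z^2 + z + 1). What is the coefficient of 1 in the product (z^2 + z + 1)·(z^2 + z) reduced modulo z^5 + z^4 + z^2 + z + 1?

Multiply in GF(2)[z]: (z^2 + z + 1)·(z^2 + z) = z^4 + z.
Reduced: z^4 + z.

0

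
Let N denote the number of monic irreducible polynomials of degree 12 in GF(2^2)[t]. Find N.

By the necklace-counting formula, N_4(12) = (1/12) Σ_{d|12} μ(12/d)·4^d.
Divisors of 12: 1, 2, 3, 4, 6, 12; μ(12/d) for each: 0, 1, 0, -1, -1, 1.
Σ = 4^2 − 4^4 − 4^6 + 4^12 = 16772880.
N = 16772880/12 = 1397740.

1397740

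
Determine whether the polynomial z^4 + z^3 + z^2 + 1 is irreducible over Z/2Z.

Write P(z) = z^4 + z^3 + z^2 + 1.
Check for roots in Z/2Z: P(0) = 1; P(1) = 0 → root.
P(1) = 0, so (z − 1) divides P(z); P is reducible.

No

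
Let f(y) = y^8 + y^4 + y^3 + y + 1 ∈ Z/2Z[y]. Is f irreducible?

Check for roots in Z/2Z: f(0) = 1; f(1) = 1.
No roots, so no linear factors.
Monic irreducibles of degree 2 over GF(2): y^2 + y + 1.
None of them divide f (all give nonzero remainder).
Monic irreducibles of degree 3 over GF(2): y^3 + y + 1, y^3 + y^2 + 1.
None of them divide f (all give nonzero remainder).
Monic irreducibles of degree 4 over GF(2): y^4 + y + 1, y^4 + y^3 + 1, y^4 + y^3 + y^2 + y + 1.
None of them divide f (all give nonzero remainder).
No irreducible factor of degree ≤ 4 exists, so f is irreducible over GF(2).

Yes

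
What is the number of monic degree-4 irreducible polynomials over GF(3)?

18

x^(3^4) − x is the product of all monic irreducibles of degree dividing 4; Möbius inversion gives N = (1/4) Σ μ(4/d)·3^d.
Divisors of 4: 1, 2, 4; μ(4/d) for each: 0, -1, 1.
Σ = − 3^2 + 3^4 = 72.
N = 72/4 = 18.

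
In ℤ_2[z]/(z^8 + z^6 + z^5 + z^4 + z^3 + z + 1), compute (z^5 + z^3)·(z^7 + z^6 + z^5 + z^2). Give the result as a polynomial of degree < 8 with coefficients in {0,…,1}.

z^7 + z^6 + z^4 + z

Multiply in ℤ_2[z]: (z^5 + z^3)·(z^7 + z^6 + z^5 + z^2) = z^12 + z^11 + z^9 + z^8 + z^7 + z^5.
Reduce using z^8 ≡ z^6 + z^5 + z^4 + z^3 + z + 1 (mod z^8 + z^6 + z^5 + z^4 + z^3 + z + 1).
Reduced: z^7 + z^6 + z^4 + z.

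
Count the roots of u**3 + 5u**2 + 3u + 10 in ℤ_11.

Write h(u) = u**3 + 5u**2 + 3u + 10.
Evaluate at each of the 11 elements of ℤ_11:
h(0) = 10; h(1) = 8; h(2) = 0 → root; h(3) = 3; h(4) = 1; h(5) = 0 → root; h(6) = 6; h(7) = 3; h(8) = 8; h(9) = 5; h(10) = 0 → root.
Roots: {2, 5, 10}.

3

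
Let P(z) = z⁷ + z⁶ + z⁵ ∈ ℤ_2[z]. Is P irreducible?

Check for roots in ℤ_2: P(0) = 0 → root; P(1) = 1.
P(0) = 0, so (z) divides P(z); P is reducible.

No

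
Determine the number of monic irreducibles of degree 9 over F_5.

x^(5^9) − x is the product of all monic irreducibles of degree dividing 9; Möbius inversion gives N = (1/9) Σ μ(9/d)·5^d.
Divisors of 9: 1, 3, 9; μ(9/d) for each: 0, -1, 1.
Σ = − 5^3 + 5^9 = 1953000.
N = 1953000/9 = 217000.

217000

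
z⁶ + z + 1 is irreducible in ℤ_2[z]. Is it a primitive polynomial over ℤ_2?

Write f(z) = z⁶ + z + 1.
|GF(2^6)^×| = 2^6 − 1 = 63. Prime factorization: 63 = 3^2·7.
f is primitive ⇔ z has order 63 in GF(2)[z]/(f), i.e. z^(63/q) ≠ 1 for each prime q | 63.
z^(21) mod f = z⁵ + z⁴ + z³ + z + 1.
z^(9) mod f = z⁴ + z³.
None equal 1, so z has full order 63; f is primitive.

Yes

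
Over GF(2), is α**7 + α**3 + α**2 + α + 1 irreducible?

Yes

Write m(α) = α**7 + α**3 + α**2 + α + 1.
Check for roots in GF(2): m(0) = 1; m(1) = 1.
No roots, so no linear factors.
Monic irreducibles of degree 2 over GF(2): α**2 + α + 1.
None of them divide m (all give nonzero remainder).
Monic irreducibles of degree 3 over GF(2): α**3 + α + 1, α**3 + α**2 + 1.
None of them divide m (all give nonzero remainder).
No irreducible factor of degree ≤ 3 exists, so m is irreducible over GF(2).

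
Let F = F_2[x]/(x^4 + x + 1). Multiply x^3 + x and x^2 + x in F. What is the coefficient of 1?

Multiply in F_2[x]: (x^3 + x)·(x^2 + x) = x^5 + x^4 + x^3 + x^2.
Reduce using x^4 ≡ x + 1 (mod x^4 + x + 1).
Reduced: x^3 + 1.

1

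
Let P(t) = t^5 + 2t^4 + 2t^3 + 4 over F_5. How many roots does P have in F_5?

0

Evaluate at each of the 5 elements of F_5:
P(0) = 4; P(1) = 4; P(2) = 4; P(3) = 3; P(4) = 3.
No element is a root.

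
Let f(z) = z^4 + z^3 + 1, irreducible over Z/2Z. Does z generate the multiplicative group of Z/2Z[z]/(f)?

|GF(2^4)^×| = 2^4 − 1 = 15. Prime factorization: 15 = 3·5.
f is primitive ⇔ z has order 15 in GF(2)[z]/(f), i.e. z^(15/q) ≠ 1 for each prime q | 15.
z^(5) mod f = z^3 + z + 1.
z^(3) mod f = z^3.
None equal 1, so z has full order 15; f is primitive.

Yes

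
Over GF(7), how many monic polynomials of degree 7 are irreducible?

The number of monic irreducibles of degree 7 over GF(7) is (1/7)·Σ_{d∣7} μ(7/d) 7^d.
Divisors of 7: 1, 7; μ(7/d) for each: -1, 1.
Σ = − 7^1 + 7^7 = 823536.
N = 823536/7 = 117648.

117648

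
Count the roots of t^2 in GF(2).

Write P(t) = t^2.
Evaluate at each of the 2 elements of GF(2):
P(0) = 0 → root; P(1) = 1.
Roots: {0}.

1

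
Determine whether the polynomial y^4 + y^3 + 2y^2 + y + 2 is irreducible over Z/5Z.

Yes

Write P(y) = y^4 + y^3 + 2y^2 + y + 2.
Check for roots in Z/5Z: P(0) = 2; P(1) = 2; P(2) = 1; P(3) = 1; P(4) = 3.
No roots, so no linear factors.
Degree-2 irreducible divisors: test the 10 monic irreducibles of degree 2 over GF(5).
None of them divide P (all give nonzero remainder).
No irreducible factor of degree ≤ 2 exists, so P is irreducible over GF(5).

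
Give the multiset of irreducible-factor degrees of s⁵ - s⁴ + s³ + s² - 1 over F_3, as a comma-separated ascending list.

Write f(s) = s⁵ - s⁴ + s³ + s² - 1.
Roots in F_3: f(0) = 2; f(1) = 1; f(2) = 0 → root.
Linear factors from roots: (s + 1).
Complete factorization: f(s) = (s + 1)·(s² + 1)·(s² + s - 1).
Factor degrees with multiplicity: 1 + 2 + 2 = 5.

1, 2, 2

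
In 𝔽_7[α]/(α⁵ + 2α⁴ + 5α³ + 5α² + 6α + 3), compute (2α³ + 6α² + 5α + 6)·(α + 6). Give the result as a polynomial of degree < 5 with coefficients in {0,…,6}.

2α^4 + 4α^3 + 6α^2 + α + 1

Multiply in 𝔽_7[α]: (2α³ + 6α² + 5α + 6)·(α + 6) = 2α⁴ + 4α³ + 6α² + α + 1.
Reduced: 2α⁴ + 4α³ + 6α² + α + 1.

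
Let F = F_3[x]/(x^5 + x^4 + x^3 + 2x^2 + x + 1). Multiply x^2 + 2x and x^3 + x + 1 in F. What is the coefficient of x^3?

Multiply in F_3[x]: (x^2 + 2x)·(x^3 + x + 1) = x^5 + 2x^4 + x^3 + 2x.
Reduce using x^5 ≡ 2x^4 + 2x^3 + x^2 + 2x + 2 (mod x^5 + x^4 + x^3 + 2x^2 + x + 1).
Reduced: x^4 + x^2 + x + 2.

0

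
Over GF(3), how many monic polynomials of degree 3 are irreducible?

By the necklace-counting formula, N_3(3) = (1/3) Σ_{d|3} μ(3/d)·3^d.
Divisors of 3: 1, 3; μ(3/d) for each: -1, 1.
Σ = − 3^1 + 3^3 = 24.
N = 24/3 = 8.

8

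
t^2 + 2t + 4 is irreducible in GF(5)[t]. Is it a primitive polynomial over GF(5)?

No

Write f(t) = t^2 + 2t + 4.
|GF(5^2)^×| = 5^2 − 1 = 24. Prime factorization: 24 = 2^3·3.
f is primitive ⇔ t has order 24 in GF(5)[t]/(f), i.e. t^(24/q) ≠ 1 for each prime q | 24.
t^(12) mod f = 1
t^(8) mod f = 2t + 4.
Since t^(12) = 1, the order of t divides 12 < 24; not primitive.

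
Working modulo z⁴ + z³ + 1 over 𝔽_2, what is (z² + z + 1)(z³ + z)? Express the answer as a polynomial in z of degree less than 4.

z^2

Multiply in 𝔽_2[z]: (z² + z + 1)·(z³ + z) = z⁵ + z⁴ + z² + z.
Reduce using z⁴ ≡ z³ + 1 (mod z⁴ + z³ + 1).
Reduced: z².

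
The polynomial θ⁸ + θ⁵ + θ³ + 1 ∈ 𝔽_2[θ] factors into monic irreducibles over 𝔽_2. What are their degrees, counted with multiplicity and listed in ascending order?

1, 1, 2, 4

Write g(θ) = θ⁸ + θ⁵ + θ³ + 1.
Roots in 𝔽_2: g(0) = 1; g(1) = 0 → root.
Linear factors from roots: (θ + 1).
Complete factorization: g(θ) = (θ + 1)^2·(θ² + θ + 1)·(θ⁴ + θ³ + θ² + θ + 1).
Factor degrees with multiplicity: 1 + 1 + 2 + 4 = 8.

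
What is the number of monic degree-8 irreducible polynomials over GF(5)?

x^(5^8) − x is the product of all monic irreducibles of degree dividing 8; Möbius inversion gives N = (1/8) Σ μ(8/d)·5^d.
Divisors of 8: 1, 2, 4, 8; μ(8/d) for each: 0, 0, -1, 1.
Σ = − 5^4 + 5^8 = 390000.
N = 390000/8 = 48750.

48750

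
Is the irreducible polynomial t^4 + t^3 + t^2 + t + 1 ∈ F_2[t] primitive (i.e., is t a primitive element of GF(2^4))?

Write f(t) = t^4 + t^3 + t^2 + t + 1.
|GF(2^4)^×| = 2^4 − 1 = 15. Prime factorization: 15 = 3·5.
f is primitive ⇔ t has order 15 in GF(2)[t]/(f), i.e. t^(15/q) ≠ 1 for each prime q | 15.
t^(5) mod f = 1
t^(3) mod f = t^3.
Since t^(5) = 1, the order of t divides 5 < 15; not primitive.

No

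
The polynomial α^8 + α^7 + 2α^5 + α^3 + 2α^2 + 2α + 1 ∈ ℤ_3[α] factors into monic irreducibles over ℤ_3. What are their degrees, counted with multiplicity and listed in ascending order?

Write g(α) = α^8 + α^7 + 2α^5 + α^3 + 2α^2 + 2α + 1.
Roots in ℤ_3: g(0) = 1; g(1) = 1; g(2) = 1.
Complete factorization: g(α) = (α^8 + α^7 + 2α^5 + α^3 + 2α^2 + 2α + 1).
Factor degrees with multiplicity: 8 = 8.

8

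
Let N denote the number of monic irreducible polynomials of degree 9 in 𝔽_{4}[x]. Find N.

By the necklace-counting formula, N_4(9) = (1/9) Σ_{d|9} μ(9/d)·4^d.
Divisors of 9: 1, 3, 9; μ(9/d) for each: 0, -1, 1.
Σ = − 4^3 + 4^9 = 262080.
N = 262080/9 = 29120.

29120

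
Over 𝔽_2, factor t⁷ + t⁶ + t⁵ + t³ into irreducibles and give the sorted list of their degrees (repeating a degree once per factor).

Write f(t) = t⁷ + t⁶ + t⁵ + t³.
Roots in 𝔽_2: f(0) = 0 → root; f(1) = 0 → root.
Linear factors from roots: (t), (t + 1).
Complete factorization: f(t) = (t + 1)·(t)^3·(t³ + t + 1).
Factor degrees with multiplicity: 1 + 1 + 1 + 1 + 3 = 7.

1, 1, 1, 1, 3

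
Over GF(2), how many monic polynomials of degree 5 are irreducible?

6

x^(2^5) − x is the product of all monic irreducibles of degree dividing 5; Möbius inversion gives N = (1/5) Σ μ(5/d)·2^d.
Divisors of 5: 1, 5; μ(5/d) for each: -1, 1.
Σ = − 2^1 + 2^5 = 30.
N = 30/5 = 6.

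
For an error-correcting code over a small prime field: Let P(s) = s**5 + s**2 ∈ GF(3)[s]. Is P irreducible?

Check for roots in GF(3): P(0) = 0 → root; P(1) = 2; P(2) = 0 → root.
P(0) = 0, so (s) divides P(s); P is reducible.

No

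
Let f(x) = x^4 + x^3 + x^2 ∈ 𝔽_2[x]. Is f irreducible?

No

Check for roots in 𝔽_2: f(0) = 0 → root; f(1) = 1.
f(0) = 0, so (x) divides f(x); f is reducible.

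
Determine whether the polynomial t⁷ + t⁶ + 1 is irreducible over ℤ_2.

Write h(t) = t⁷ + t⁶ + 1.
Check for roots in ℤ_2: h(0) = 1; h(1) = 1.
No roots, so no linear factors.
Monic irreducibles of degree 2 over GF(2): t² + t + 1.
None of them divide h (all give nonzero remainder).
Monic irreducibles of degree 3 over GF(2): t³ + t + 1, t³ + t² + 1.
None of them divide h (all give nonzero remainder).
No irreducible factor of degree ≤ 3 exists, so h is irreducible over GF(2).

Yes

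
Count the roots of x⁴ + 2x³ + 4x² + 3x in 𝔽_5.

4

Write P(x) = x⁴ + 2x³ + 4x² + 3x.
Evaluate at each of the 5 elements of 𝔽_5:
P(0) = 0 → root; P(1) = 0 → root; P(2) = 4; P(3) = 0 → root; P(4) = 0 → root.
Roots: {0, 1, 3, 4}.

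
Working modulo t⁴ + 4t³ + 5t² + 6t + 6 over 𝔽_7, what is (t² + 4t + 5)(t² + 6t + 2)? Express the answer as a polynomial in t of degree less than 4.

6t^3 + 5t^2 + 4t + 4

Multiply in 𝔽_7[t]: (t² + 4t + 5)·(t² + 6t + 2) = t⁴ + 3t³ + 3t² + 3t + 3.
Reduce using t⁴ ≡ 3t³ + 2t² + t + 1 (mod t⁴ + 4t³ + 5t² + 6t + 6).
Reduced: 6t³ + 5t² + 4t + 4.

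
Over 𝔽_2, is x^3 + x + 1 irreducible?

Yes

Write m(x) = x^3 + x + 1.
Check for roots in 𝔽_2: m(0) = 1; m(1) = 1.
No roots. A degree-3 polynomial over a field with no linear factor is irreducible.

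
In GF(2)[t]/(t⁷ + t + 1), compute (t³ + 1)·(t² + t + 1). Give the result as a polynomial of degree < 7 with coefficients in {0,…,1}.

Multiply in GF(2)[t]: (t³ + 1)·(t² + t + 1) = t⁵ + t⁴ + t³ + t² + t + 1.
Reduced: t⁵ + t⁴ + t³ + t² + t + 1.

t^5 + t^4 + t^3 + t^2 + t + 1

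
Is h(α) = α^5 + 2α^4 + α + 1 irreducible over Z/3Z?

Yes

Check for roots in Z/3Z: h(0) = 1; h(1) = 2; h(2) = 1.
No roots, so no linear factors.
Monic irreducibles of degree 2 over GF(3): α^2 + 1, α^2 + α + 2, α^2 + 2α + 2.
None of them divide h (all give nonzero remainder).
No irreducible factor of degree ≤ 2 exists, so h is irreducible over GF(3).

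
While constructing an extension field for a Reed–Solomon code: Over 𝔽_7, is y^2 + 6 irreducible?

Write g(y) = y^2 + 6.
Check for roots in 𝔽_7: g(0) = 6; g(1) = 0 → root; g(2) = 3; g(3) = 1; g(4) = 1; g(5) = 3; g(6) = 0 → root.
g(1) = 0, so (y − 1) divides g(y); g is reducible.

No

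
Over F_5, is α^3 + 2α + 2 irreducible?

No

Write P(α) = α^3 + 2α + 2.
Check for roots in F_5: P(0) = 2; P(1) = 0 → root; P(2) = 4; P(3) = 0 → root; P(4) = 4.
P(1) = 0, so (α − 1) divides P(α); P is reducible.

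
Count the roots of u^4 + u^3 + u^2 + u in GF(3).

Write h(u) = u^4 + u^3 + u^2 + u.
Evaluate at each of the 3 elements of GF(3):
h(0) = 0 → root; h(1) = 1; h(2) = 0 → root.
Roots: {0, 2}.

2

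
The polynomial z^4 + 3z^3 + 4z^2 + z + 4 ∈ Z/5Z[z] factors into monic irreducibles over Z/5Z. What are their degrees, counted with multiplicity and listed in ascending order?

1, 1, 2

Write f(z) = z^4 + 3z^3 + 4z^2 + z + 4.
Roots in Z/5Z: f(0) = 4; f(1) = 3; f(2) = 2; f(3) = 0 → root; f(4) = 0 → root.
Linear factors from roots: (z + 2), (z + 1).
Complete factorization: f(z) = (z + 1)·(z + 2)·(z^2 + 2).
Factor degrees with multiplicity: 1 + 1 + 2 = 4.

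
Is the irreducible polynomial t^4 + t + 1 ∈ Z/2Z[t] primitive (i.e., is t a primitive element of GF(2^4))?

Yes

Write f(t) = t^4 + t + 1.
|GF(2^4)^×| = 2^4 − 1 = 15. Prime factorization: 15 = 3·5.
f is primitive ⇔ t has order 15 in GF(2)[t]/(f), i.e. t^(15/q) ≠ 1 for each prime q | 15.
t^(5) mod f = t^2 + t.
t^(3) mod f = t^3.
None equal 1, so t has full order 15; f is primitive.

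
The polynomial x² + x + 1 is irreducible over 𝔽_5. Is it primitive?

No

Write f(x) = x² + x + 1.
|GF(5^2)^×| = 5^2 − 1 = 24. Prime factorization: 24 = 2^3·3.
f is primitive ⇔ x has order 24 in GF(5)[x]/(f), i.e. x^(24/q) ≠ 1 for each prime q | 24.
x^(12) mod f = 1
x^(8) mod f = 4x + 4.
Since x^(12) = 1, the order of x divides 12 < 24; not primitive.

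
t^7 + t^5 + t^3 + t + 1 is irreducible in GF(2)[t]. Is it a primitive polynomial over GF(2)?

Yes

Write f(t) = t^7 + t^5 + t^3 + t + 1.
|GF(2^7)^×| = 2^7 − 1 = 127. Prime factorization: 127 = 127.
f is primitive ⇔ t has order 127 in GF(2)[t]/(f), i.e. t^(127/q) ≠ 1 for each prime q | 127.
t^(1) mod f = t.
None equal 1, so t has full order 127; f is primitive.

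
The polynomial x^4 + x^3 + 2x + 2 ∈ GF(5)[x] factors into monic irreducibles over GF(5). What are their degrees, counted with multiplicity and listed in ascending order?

Write h(x) = x^4 + x^3 + 2x + 2.
Roots in GF(5): h(0) = 2; h(1) = 1; h(2) = 0 → root; h(3) = 1; h(4) = 0 → root.
Linear factors from roots: (x - 2), (x + 1).
Complete factorization: h(x) = (x + 1)·(x - 2)·(x^2 + 2x - 1).
Factor degrees with multiplicity: 1 + 1 + 2 = 4.

1, 1, 2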